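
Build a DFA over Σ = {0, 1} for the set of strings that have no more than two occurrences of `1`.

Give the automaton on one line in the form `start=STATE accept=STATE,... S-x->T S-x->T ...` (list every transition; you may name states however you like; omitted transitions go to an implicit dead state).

start=A accept=A,B,C A-0->A A-1->B B-0->B B-1->C C-0->C C-1->D D-0->D D-1->D

Count `1`s, saturating at 3: states A through C mean 0 through 2 `1`s seen; D means more than 2. Each `1` increments (capped at D); other symbols loop. Accept from {A, B, C}.
With 4 states:
       0  1 
>* A   A  B 
 * B   B  C 
 * C   C  D 
   D   D  D 
(> = start, * = accepting)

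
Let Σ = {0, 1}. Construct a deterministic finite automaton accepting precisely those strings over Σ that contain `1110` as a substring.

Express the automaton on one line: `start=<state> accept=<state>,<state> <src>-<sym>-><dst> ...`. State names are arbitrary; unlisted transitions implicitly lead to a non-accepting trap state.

Track how much of `1110` has been matched so far: state q0 is no progress, q4 is the absorbing accept state reached once `1110` has occurred. Intermediate states record partial matches; on a mismatch, fall back to the longest reusable overlap.
        0   1  
>  q0   q0  q1 
   q1   q0  q2 
   q2   q0  q3 
   q3   q4  q3 
 * q4   q4  q4 
(> = start, * = accepting)

start=q0 accept=q4 q0-0->q0 q0-1->q1 q1-0->q0 q1-1->q2 q2-0->q0 q2-1->q3 q3-0->q4 q3-1->q3 q4-0->q4 q4-1->q4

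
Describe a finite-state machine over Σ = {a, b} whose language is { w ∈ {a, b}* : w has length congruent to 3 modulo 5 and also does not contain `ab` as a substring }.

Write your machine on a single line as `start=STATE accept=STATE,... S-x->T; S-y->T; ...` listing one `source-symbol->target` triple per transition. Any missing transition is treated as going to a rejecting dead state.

start=s0; accept=s6,s7; s0-a->s1; s0-b->s2; s1-a->s3; s1-b->s4; s2-a->s3; s2-b->s5; s3-a->s6; s3-b->s4; s4-a->s4; s4-b->s4; s5-a->s6; s5-b->s7; s6-a->s8; s6-b->s4; s7-a->s8; s7-b->s9; s8-a->s10; s8-b->s4; s9-a->s10; s9-b->s0; s10-a->s1; s10-b->s4

Run two small machines in parallel and take their product. The first has 5 states tracking the input length modulo 5; the second has 3 states tracking partial matches of the forbidden pattern `ab`. A product state is a pair (one from each), accepting exactly when both do. Equivalent product states are then merged.
An 11-state machine:
          a    b  
>  s0     s1   s2 
   s1     s3   s4 
   s2     s3   s5 
   s3     s6   s4 
   s4     s4   s4 
   s5     s6   s7 
 * s6     s8   s4 
 * s7     s8   s9 
   s8    s10   s4 
   s9    s10   s0 
   s10    s1   s4 
(> = start, * = accepting)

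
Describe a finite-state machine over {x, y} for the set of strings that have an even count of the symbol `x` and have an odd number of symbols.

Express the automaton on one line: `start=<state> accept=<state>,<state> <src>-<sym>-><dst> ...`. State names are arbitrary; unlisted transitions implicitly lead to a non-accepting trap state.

start=s0 accept=s2 s0-x->s1 s0-y->s2 s1-x->s0 s1-y->s3 s2-x->s3 s2-y->s0 s3-x->s2 s3-y->s1

Run two small machines in parallel and take their product. One (2 states) tracks the count of `x`s modulo 2; the other (2 states) tracks the input length modulo 2. Each combined state is a pair, one component from each; accept when both components accept.
4 states suffice.
        x   y  
>  s0   s1  s2 
   s1   s0  s3 
 * s2   s3  s0 
   s3   s2  s1 
(> = start, * = accepting)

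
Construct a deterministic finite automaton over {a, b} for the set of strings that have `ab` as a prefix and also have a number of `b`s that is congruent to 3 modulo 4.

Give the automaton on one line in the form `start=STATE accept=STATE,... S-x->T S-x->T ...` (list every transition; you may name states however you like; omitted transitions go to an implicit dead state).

Run two small machines in parallel and take their product. The first has 4 states tracking whether the input so far still matches the prefix `ab`; the second has 4 states tracking the count of `b`s modulo 4. A product state is a pair (one from each), accepting exactly when both do. After merging equivalent states the machine shrinks.
        a   b  
>  q0   q1  q2 
   q1   q2  q3 
   q2   q2  q2 
   q3   q3  q4 
   q4   q4  q5 
 * q5   q5  q6 
   q6   q6  q3 
(> = start, * = accepting)

start=q0 accept=q5 q0-a->q1 q0-b->q2 q1-a->q2 q1-b->q3 q2-a->q2 q2-b->q2 q3-a->q3 q3-b->q4 q4-a->q4 q4-b->q5 q5-a->q5 q5-b->q6 q6-a->q6 q6-b->q3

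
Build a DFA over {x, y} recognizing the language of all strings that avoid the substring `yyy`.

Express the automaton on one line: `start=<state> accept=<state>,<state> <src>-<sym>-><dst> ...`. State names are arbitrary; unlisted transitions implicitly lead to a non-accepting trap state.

start=s0 accept=s0,s1,s2 s0-x->s0 s0-y->s1 s1-x->s0 s1-y->s2 s2-x->s0 s2-y->s3 s3-x->s3 s3-y->s3

This is the complement of 'contains `yyy`'. Use the same substring-matching states — s0 through s3 holding how much of `yyy` has just been matched — but flip the accepting set: everything except the trap s3 accepts.
4 states suffice.
        x   y  
>* s0   s0  s1 
 * s1   s0  s2 
 * s2   s0  s3 
   s3   s3  s3 
(> = start, * = accepting)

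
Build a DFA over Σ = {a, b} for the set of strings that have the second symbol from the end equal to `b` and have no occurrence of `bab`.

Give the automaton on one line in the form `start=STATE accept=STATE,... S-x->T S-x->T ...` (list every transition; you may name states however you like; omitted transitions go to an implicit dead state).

start=q0 accept=q5,q6 q0-a->q1 q0-b->q2 q1-a->q3 q1-b->q4 q2-a->q5 q2-b->q6 q3-a->q3 q3-b->q4 q4-a->q5 q4-b->q6 q5-a->q3 q5-b->q7 q6-a->q5 q6-b->q6 q7-a->q8 q7-b->q9 q8-a->q10 q8-b->q7 q9-a->q8 q9-b->q9 q10-a->q10 q10-b->q7

Run two small machines in parallel and take their product. The first has 7 states tracking the last 2 symbols read; the second has 4 states tracking partial matches of the forbidden pattern `bab`. A product state is a pair (one from each), accepting exactly when both do.
An 11-state machine:
          a    b  
>  q0     q1   q2 
   q1     q3   q4 
   q2     q5   q6 
   q3     q3   q4 
   q4     q5   q6 
 * q5     q3   q7 
 * q6     q5   q6 
   q7     q8   q9 
   q8    q10   q7 
   q9     q8   q9 
   q10   q10   q7 
(> = start, * = accepting)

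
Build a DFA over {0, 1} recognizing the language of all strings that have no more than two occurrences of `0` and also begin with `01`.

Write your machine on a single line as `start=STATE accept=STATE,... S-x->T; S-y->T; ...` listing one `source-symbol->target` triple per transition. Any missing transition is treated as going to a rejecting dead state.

Run two small machines in parallel and take their product. The first has 4 states tracking the count of `0`s, saturating at 3; the second has 4 states tracking whether the input so far still matches the prefix `01`. A product state is a pair (one from each), accepting exactly when both do. After merging equivalent states the machine shrinks.
With 5 states:
        0   1  
>  q0   q1  q2 
   q1   q2  q3 
   q2   q2  q2 
 * q3   q4  q3 
 * q4   q2  q4 
(> = start, * = accepting)

start=q0; accept=q3,q4; q0-0->q1; q0-1->q2; q1-0->q2; q1-1->q3; q2-0->q2; q2-1->q2; q3-0->q4; q3-1->q3; q4-0->q2; q4-1->q4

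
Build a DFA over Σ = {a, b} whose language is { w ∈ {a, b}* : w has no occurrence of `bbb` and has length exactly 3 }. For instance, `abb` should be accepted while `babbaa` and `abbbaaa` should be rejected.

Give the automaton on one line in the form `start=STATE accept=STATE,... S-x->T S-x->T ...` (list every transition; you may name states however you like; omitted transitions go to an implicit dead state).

Run two small machines in parallel and take their product. One (4 states) tracks partial matches of the forbidden pattern `bbb`; the other (5 states) tracks the input length, saturating at 4. Each combined state is a pair, one component from each; accept when both components accept.
With 14 states:
          a    b  
>  s0     s1   s2 
   s1     s3   s4 
   s2     s3   s5 
   s3     s6   s7 
   s4     s6   s8 
   s5     s6   s9 
 * s6    s10  s11 
 * s7    s10  s12 
 * s8    s10  s13 
   s9    s13  s13 
   s10   s10  s11 
   s11   s10  s12 
   s12   s10  s13 
   s13   s13  s13 
(> = start, * = accepting)

start=s0 accept=s6,s7,s8 s0-a->s1 s0-b->s2 s1-a->s3 s1-b->s4 s2-a->s3 s2-b->s5 s3-a->s6 s3-b->s7 s4-a->s6 s4-b->s8 s5-a->s6 s5-b->s9 s6-a->s10 s6-b->s11 s7-a->s10 s7-b->s12 s8-a->s10 s8-b->s13 s9-a->s13 s9-b->s13 s10-a->s10 s10-b->s11 s11-a->s10 s11-b->s12 s12-a->s10 s12-b->s13 s13-a->s13 s13-b->s13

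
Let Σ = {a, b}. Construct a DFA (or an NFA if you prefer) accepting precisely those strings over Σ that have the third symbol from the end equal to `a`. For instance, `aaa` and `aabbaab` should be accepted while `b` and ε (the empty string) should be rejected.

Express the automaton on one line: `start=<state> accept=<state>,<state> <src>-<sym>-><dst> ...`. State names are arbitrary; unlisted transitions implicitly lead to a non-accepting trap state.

A DFA must remember the last 3 symbols (since which symbol is third-to-last isn't known until the input ends). Use one state per possible window of the last ≤3 symbols; accept from those whose window starts with `a`.
          a    b  
>  q0     q1   q2 
   q1     q3   q4 
   q2     q5   q6 
   q3     q7   q8 
   q4     q9  q10 
   q5    q11  q12 
   q6    q13  q14 
 * q7     q7   q8 
 * q8     q9  q10 
 * q9    q11  q12 
 * q10   q13  q14 
   q11    q7   q8 
   q12    q9  q10 
   q13   q11  q12 
   q14   q13  q14 
(> = start, * = accepting)

start=q0 accept=q7,q8,q9,q10 q0-a->q1 q0-b->q2 q1-a->q3 q1-b->q4 q2-a->q5 q2-b->q6 q3-a->q7 q3-b->q8 q4-a->q9 q4-b->q10 q5-a->q11 q5-b->q12 q6-a->q13 q6-b->q14 q7-a->q7 q7-b->q8 q8-a->q9 q8-b->q10 q9-a->q11 q9-b->q12 q10-a->q13 q10-b->q14 q11-a->q7 q11-b->q8 q12-a->q9 q12-b->q10 q13-a->q11 q13-b->q12 q14-a->q13 q14-b->q14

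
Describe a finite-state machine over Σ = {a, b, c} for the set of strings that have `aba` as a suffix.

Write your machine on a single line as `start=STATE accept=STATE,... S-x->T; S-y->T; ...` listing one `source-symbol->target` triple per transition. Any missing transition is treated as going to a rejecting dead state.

Remember how much of `aba` the current input suffix matches. State s0 means no match yet; s1 means the last symbol is `a`; s2 means the last 2 symbols are `ab`; s3 means the last 3 symbols are `aba`. Only s3 accepts. On a mismatch, fall back to the longest proper suffix that is still a prefix of `aba`.
With 4 states:
        a   b   c  
>  s0   s1  s0  s0 
   s1   s1  s2  s0 
   s2   s3  s0  s0 
 * s3   s1  s2  s0 
(> = start, * = accepting)

start=s0; accept=s3; s0-a->s1; s0-b->s0; s0-c->s0; s1-a->s1; s1-b->s2; s1-c->s0; s2-a->s3; s2-b->s0; s2-c->s0; s3-a->s1; s3-b->s2; s3-c->s0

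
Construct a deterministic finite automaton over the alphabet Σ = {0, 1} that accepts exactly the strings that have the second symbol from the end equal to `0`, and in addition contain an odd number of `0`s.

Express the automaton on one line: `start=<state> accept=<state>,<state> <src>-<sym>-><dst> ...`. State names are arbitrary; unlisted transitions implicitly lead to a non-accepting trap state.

start=S0 accept=S4,S7 S0-0->S1 S0-1->S2 S1-0->S3 S1-1->S4 S2-0->S5 S2-1->S6 S3-0->S7 S3-1->S8 S4-0->S9 S4-1->S10 S5-0->S3 S5-1->S4 S6-0->S5 S6-1->S6 S7-0->S3 S7-1->S4 S8-0->S5 S8-1->S6 S9-0->S7 S9-1->S8 S10-0->S9 S10-1->S10

Build one automaton per condition and run them in lockstep. The first has 7 states tracking the last 2 symbols read; the second has 2 states tracking the count of `0`s modulo 2. A product state is a pair (one from each), accepting exactly when both do.
An 11-state machine:
          0    1  
>  S0     S1   S2 
   S1     S3   S4 
   S2     S5   S6 
   S3     S7   S8 
 * S4     S9  S10 
   S5     S3   S4 
   S6     S5   S6 
 * S7     S3   S4 
   S8     S5   S6 
   S9     S7   S8 
   S10    S9  S10 
(> = start, * = accepting)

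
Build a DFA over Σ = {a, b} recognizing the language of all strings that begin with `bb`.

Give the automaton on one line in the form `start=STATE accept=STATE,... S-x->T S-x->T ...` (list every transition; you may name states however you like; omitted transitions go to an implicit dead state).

Check the first 2 symbols one by one: q0 through q1 record how many have matched `bb` so far; any wrong symbol goes to the dead state q3. After all 2 match we enter the accepting sink q2.
A 4-state machine:
        a   b  
>  q0   q3  q1 
   q1   q3  q2 
 * q2   q2  q2 
   q3   q3  q3 
(> = start, * = accepting)

start=q0 accept=q2 q0-a->q3 q0-b->q1 q1-a->q3 q1-b->q2 q2-a->q2 q2-b->q2 q3-a->q3 q3-b->q3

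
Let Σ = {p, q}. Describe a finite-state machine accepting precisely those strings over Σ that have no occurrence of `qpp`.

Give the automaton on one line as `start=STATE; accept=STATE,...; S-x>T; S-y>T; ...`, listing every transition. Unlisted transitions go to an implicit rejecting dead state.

start=A; accept=A,B,C; A-p>A; A-q>B; B-p>C; B-q>B; C-p>D; C-q>B; D-p>D; D-q>D

Track partial matches of the forbidden pattern `qpp`. State D is a dead state reached once `qpp` has occurred; every other state accepts. A means no part of `qpp` is currently matched.
       p  q 
>* A   A  B 
 * B   C  B 
 * C   D  B 
   D   D  D 
(> = start, * = accepting)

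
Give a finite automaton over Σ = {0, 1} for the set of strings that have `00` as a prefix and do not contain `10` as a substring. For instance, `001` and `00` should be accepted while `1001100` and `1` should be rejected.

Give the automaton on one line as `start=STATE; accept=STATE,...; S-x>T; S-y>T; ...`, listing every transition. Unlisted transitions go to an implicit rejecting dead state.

start=s0; accept=s3,s4; s0-0>s1; s0-1>s2; s1-0>s3; s1-1>s2; s2-0>s2; s2-1>s2; s3-0>s3; s3-1>s4; s4-0>s2; s4-1>s4

Run two small machines in parallel and take their product. The first has 4 states tracking whether the input so far still matches the prefix `00`; the second has 3 states tracking partial matches of the forbidden pattern `10`. A product state is a pair (one from each), accepting exactly when both do. Equivalent product states are then merged.
With 5 states:
        0   1  
>  s0   s1  s2 
   s1   s3  s2 
   s2   s2  s2 
 * s3   s3  s4 
 * s4   s2  s4 
(> = start, * = accepting)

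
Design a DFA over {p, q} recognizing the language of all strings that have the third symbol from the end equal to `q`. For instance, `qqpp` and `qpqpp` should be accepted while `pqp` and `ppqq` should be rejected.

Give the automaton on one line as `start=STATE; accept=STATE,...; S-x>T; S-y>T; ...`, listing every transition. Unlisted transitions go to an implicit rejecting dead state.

start=s0; accept=s11,s12,s13,s14; s0-p>s1; s0-q>s2; s1-p>s3; s1-q>s4; s2-p>s5; s2-q>s6; s3-p>s7; s3-q>s8; s4-p>s9; s4-q>s10; s5-p>s11; s5-q>s12; s6-p>s13; s6-q>s14; s7-p>s7; s7-q>s8; s8-p>s9; s8-q>s10; s9-p>s11; s9-q>s12; s10-p>s13; s10-q>s14; s11-p>s7; s11-q>s8; s12-p>s9; s12-q>s10; s13-p>s11; s13-q>s12; s14-p>s13; s14-q>s14

A DFA must remember the last 3 symbols (since which symbol is third-to-last isn't known until the input ends). Use one state per possible window of the last ≤3 symbols; accept from those whose window starts with `q`.
15 states suffice.
          p    q  
>  s0     s1   s2 
   s1     s3   s4 
   s2     s5   s6 
   s3     s7   s8 
   s4     s9  s10 
   s5    s11  s12 
   s6    s13  s14 
   s7     s7   s8 
   s8     s9  s10 
   s9    s11  s12 
   s10   s13  s14 
 * s11    s7   s8 
 * s12    s9  s10 
 * s13   s11  s12 
 * s14   s13  s14 
(> = start, * = accepting)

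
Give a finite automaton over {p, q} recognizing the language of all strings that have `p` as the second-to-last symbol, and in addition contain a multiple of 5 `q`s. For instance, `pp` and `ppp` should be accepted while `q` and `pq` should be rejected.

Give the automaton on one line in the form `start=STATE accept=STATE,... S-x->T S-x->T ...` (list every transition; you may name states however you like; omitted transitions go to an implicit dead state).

start=A accept=D,I A-p->B A-q->C B-p->D B-q->C C-p->C C-q->E D-p->D D-q->C E-p->E E-q->F F-p->F F-q->G G-p->H G-q->A H-p->H H-q->I I-p->B I-q->C

Handle the two conditions separately and then intersect. One (7 states) tracks the last 2 symbols read; the other (5 states) tracks the count of `q`s modulo 5. Each combined state is a pair, one component from each; accept when both components accept. After merging equivalent states the machine shrinks.
With 9 states:
       p  q 
>  A   B  C 
   B   D  C 
   C   C  E 
 * D   D  C 
   E   E  F 
   F   F  G 
   G   H  A 
   H   H  I 
 * I   B  C 
(> = start, * = accepting)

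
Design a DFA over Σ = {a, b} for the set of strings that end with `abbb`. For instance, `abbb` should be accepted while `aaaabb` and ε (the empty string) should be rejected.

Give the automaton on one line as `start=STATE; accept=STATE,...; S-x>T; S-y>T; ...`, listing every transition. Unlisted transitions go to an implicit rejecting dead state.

Remember how much of `abbb` the current input suffix matches. State s0 means no match yet; s1 means the last symbol is `a`; s2 means the last 2 symbols are `ab`; s3 means the last 3 symbols are `abb`; s4 means the last 4 symbols are `abbb`. Only s4 accepts. On a mismatch, fall back to the longest proper suffix that is still a prefix of `abbb`.
A 5-state machine:
        a   b  
>  s0   s1  s0 
   s1   s1  s2 
   s2   s1  s3 
   s3   s1  s4 
 * s4   s1  s0 
(> = start, * = accepting)

start=s0; accept=s4; s0-a>s1; s0-b>s0; s1-a>s1; s1-b>s2; s2-a>s1; s2-b>s3; s3-a>s1; s3-b>s4; s4-a>s1; s4-b>s0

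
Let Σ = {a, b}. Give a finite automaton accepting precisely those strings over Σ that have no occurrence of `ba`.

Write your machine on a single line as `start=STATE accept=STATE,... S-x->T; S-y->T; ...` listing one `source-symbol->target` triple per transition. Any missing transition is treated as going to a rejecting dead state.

start=q0; accept=q0,q1; q0-a->q0; q0-b->q1; q1-a->q2; q1-b->q1; q2-a->q2; q2-b->q2

This is the complement of 'contains `ba`'. Use the same substring-matching states — q0 through q2 holding how much of `ba` has just been matched — but flip the accepting set: everything except the trap q2 accepts.
A 3-state machine:
        a   b  
>* q0   q0  q1 
 * q1   q2  q1 
   q2   q2  q2 
(> = start, * = accepting)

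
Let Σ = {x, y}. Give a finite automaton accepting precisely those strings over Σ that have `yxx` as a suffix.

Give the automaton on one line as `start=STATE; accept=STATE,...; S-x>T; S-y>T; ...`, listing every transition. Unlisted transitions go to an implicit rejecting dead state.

Remember how much of `yxx` the current input suffix matches. State q0 means no match yet; q1 means the last symbol is `y`; q2 means the last 2 symbols are `yx`; q3 means the last 3 symbols are `yxx`. Only q3 accepts. On a mismatch, fall back to the longest proper suffix that is still a prefix of `yxx`.
        x   y  
>  q0   q0  q1 
   q1   q2  q1 
   q2   q3  q1 
 * q3   q0  q1 
(> = start, * = accepting)

start=q0; accept=q3; q0-x>q0; q0-y>q1; q1-x>q2; q1-y>q1; q2-x>q3; q2-y>q1; q3-x>q0; q3-y>q1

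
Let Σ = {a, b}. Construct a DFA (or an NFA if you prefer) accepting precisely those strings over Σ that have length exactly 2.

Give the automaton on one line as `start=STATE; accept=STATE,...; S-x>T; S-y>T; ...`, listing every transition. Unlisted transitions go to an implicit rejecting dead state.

start=q0; accept=q2; q0-a>q1; q0-b>q1; q1-a>q2; q1-b>q2; q2-a>q3; q2-b>q3; q3-a>q3; q3-b>q3

Count input length up to 3: every symbol moves from q0 toward q3, which means 'more than 2' and absorbs. Accept from {q2}.
With 4 states:
        a   b  
>  q0   q1  q1 
   q1   q2  q2 
 * q2   q3  q3 
   q3   q3  q3 
(> = start, * = accepting)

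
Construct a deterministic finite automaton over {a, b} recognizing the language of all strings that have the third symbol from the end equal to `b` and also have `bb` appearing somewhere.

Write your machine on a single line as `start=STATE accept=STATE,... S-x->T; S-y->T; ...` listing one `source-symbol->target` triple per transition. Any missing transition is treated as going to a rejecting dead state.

Handle the two conditions separately and then intersect. One (15 states) tracks the last 3 symbols read; the other (3 states) tracks whether and how much of `bb` has been seen. Each combined state is a pair, one component from each; accept when both components accept.
          a    b  
>  q0     q1   q2 
   q1     q3   q4 
   q2     q5   q6 
   q3     q7   q8 
   q4     q9  q10 
   q5    q11  q12 
   q6    q13  q14 
   q7     q7   q8 
   q8     q9  q10 
   q9    q11  q12 
   q10   q13  q14 
   q11    q7   q8 
   q12    q9  q10 
 * q13   q15  q16 
 * q14   q13  q14 
 * q15   q17  q18 
 * q16   q19  q10 
   q17   q17  q18 
   q18   q19  q10 
   q19   q15  q16 
(> = start, * = accepting)

start=q0; accept=q13,q14,q15,q16; q0-a->q1; q0-b->q2; q1-a->q3; q1-b->q4; q2-a->q5; q2-b->q6; q3-a->q7; q3-b->q8; q4-a->q9; q4-b->q10; q5-a->q11; q5-b->q12; q6-a->q13; q6-b->q14; q7-a->q7; q7-b->q8; q8-a->q9; q8-b->q10; q9-a->q11; q9-b->q12; q10-a->q13; q10-b->q14; q11-a->q7; q11-b->q8; q12-a->q9; q12-b->q10; q13-a->q15; q13-b->q16; q14-a->q13; q14-b->q14; q15-a->q17; q15-b->q18; q16-a->q19; q16-b->q10; q17-a->q17; q17-b->q18; q18-a->q19; q18-b->q10; q19-a->q15; q19-b->q16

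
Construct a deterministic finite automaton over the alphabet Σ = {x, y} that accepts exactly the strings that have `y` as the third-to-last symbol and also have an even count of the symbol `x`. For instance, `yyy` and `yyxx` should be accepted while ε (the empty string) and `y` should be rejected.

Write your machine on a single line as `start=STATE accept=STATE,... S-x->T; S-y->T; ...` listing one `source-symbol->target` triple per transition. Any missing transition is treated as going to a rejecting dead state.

Run two small machines in parallel and take their product. One (15 states) tracks the last 3 symbols read; the other (2 states) tracks the count of `x`s modulo 2. Each combined state is a pair, one component from each; accept when both components accept. Equivalent product states are then merged.
A 12-state machine:
          x    y  
>  q0     q1   q2 
   q1     q0   q3 
   q2     q4   q5 
   q3     q6   q7 
   q4     q8   q3 
   q5     q4   q9 
   q6     q1  q10 
   q7    q11   q7 
 * q8     q1   q2 
 * q9     q4   q9 
 * q10    q4   q5 
 * q11    q1  q10 
(> = start, * = accepting)

start=q0; accept=q8,q9,q10,q11; q0-x->q1; q0-y->q2; q1-x->q0; q1-y->q3; q2-x->q4; q2-y->q5; q3-x->q6; q3-y->q7; q4-x->q8; q4-y->q3; q5-x->q4; q5-y->q9; q6-x->q1; q6-y->q10; q7-x->q11; q7-y->q7; q8-x->q1; q8-y->q2; q9-x->q4; q9-y->q9; q10-x->q4; q10-y->q5; q11-x->q1; q11-y->q10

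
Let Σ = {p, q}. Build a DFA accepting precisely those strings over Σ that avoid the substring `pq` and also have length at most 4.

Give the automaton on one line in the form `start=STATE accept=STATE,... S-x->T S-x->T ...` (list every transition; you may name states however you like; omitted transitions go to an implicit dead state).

Handle the two conditions separately and then intersect. One (3 states) tracks partial matches of the forbidden pattern `pq`; the other (6 states) tracks the input length, saturating at 5. Each combined state is a pair, one component from each; accept when both components accept.
15 states suffice.
          p    q  
>* S0     S1   S2 
 * S1     S3   S4 
 * S2     S3   S5 
 * S3     S6   S7 
   S4     S7   S7 
 * S5     S6   S8 
 * S6     S9  S10 
   S7    S10  S10 
 * S8     S9  S11 
 * S9    S12  S13 
   S10   S13  S13 
 * S11   S12  S14 
   S12   S12  S13 
   S13   S13  S13 
   S14   S12  S14 
(> = start, * = accepting)

start=S0 accept=S0,S1,S2,S3,S5,S6,S8,S9,S11 S0-p->S1 S0-q->S2 S1-p->S3 S1-q->S4 S2-p->S3 S2-q->S5 S3-p->S6 S3-q->S7 S4-p->S7 S4-q->S7 S5-p->S6 S5-q->S8 S6-p->S9 S6-q->S10 S7-p->S10 S7-q->S10 S8-p->S9 S8-q->S11 S9-p->S12 S9-q->S13 S10-p->S13 S10-q->S13 S11-p->S12 S11-q->S14 S12-p->S12 S12-q->S13 S13-p->S13 S13-q->S13 S14-p->S12 S14-q->S14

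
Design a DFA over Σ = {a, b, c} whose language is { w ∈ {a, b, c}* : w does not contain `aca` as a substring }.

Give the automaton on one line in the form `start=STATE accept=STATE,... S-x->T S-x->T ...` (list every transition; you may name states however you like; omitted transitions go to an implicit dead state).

start=q0 accept=q0,q1,q2 q0-a->q1 q0-b->q0 q0-c->q0 q1-a->q1 q1-b->q0 q1-c->q2 q2-a->q3 q2-b->q0 q2-c->q0 q3-a->q3 q3-b->q3 q3-c->q3

Track partial matches of the forbidden pattern `aca`. State q3 is a dead state reached once `aca` has occurred; every other state accepts. q0 means no part of `aca` is currently matched.
4 states suffice.
        a   b   c  
>* q0   q1  q0  q0 
 * q1   q1  q0  q2 
 * q2   q3  q0  q0 
   q3   q3  q3  q3 
(> = start, * = accepting)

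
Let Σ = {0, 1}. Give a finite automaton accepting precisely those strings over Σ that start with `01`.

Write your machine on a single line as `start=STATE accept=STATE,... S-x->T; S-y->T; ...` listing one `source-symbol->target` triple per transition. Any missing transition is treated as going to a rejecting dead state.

start=q0; accept=q2; q0-0->q1; q0-1->q3; q1-0->q3; q1-1->q2; q2-0->q2; q2-1->q2; q3-0->q3; q3-1->q3

Walk along `01` while the input agrees: from q0 take `0` to q1, and so on. Any deviation drops to the rejecting sink q3. Once q2 is reached the prefix is confirmed and every continuation is accepted.
A 4-state machine:
        0   1  
>  q0   q1  q3 
   q1   q3  q2 
 * q2   q2  q2 
   q3   q3  q3 
(> = start, * = accepting)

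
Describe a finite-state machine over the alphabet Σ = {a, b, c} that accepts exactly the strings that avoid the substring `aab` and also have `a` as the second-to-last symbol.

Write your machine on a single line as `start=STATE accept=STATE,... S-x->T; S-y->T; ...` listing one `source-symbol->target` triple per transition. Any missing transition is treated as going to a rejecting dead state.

start=s0; accept=s2,s3; s0-a->s1; s0-b->s0; s0-c->s0; s1-a->s2; s1-b->s3; s1-c->s3; s2-a->s2; s2-b->s4; s2-c->s3; s3-a->s1; s3-b->s0; s3-c->s0; s4-a->s4; s4-b->s4; s4-c->s4

Handle the two conditions separately and then intersect. The first has 4 states tracking partial matches of the forbidden pattern `aab`; the second has 13 states tracking the last 2 symbols read. A product state is a pair (one from each), accepting exactly when both do. Minimizing collapses redundant product states.
5 states suffice.
        a   b   c  
>  s0   s1  s0  s0 
   s1   s2  s3  s3 
 * s2   s2  s4  s3 
 * s3   s1  s0  s0 
   s4   s4  s4  s4 
(> = start, * = accepting)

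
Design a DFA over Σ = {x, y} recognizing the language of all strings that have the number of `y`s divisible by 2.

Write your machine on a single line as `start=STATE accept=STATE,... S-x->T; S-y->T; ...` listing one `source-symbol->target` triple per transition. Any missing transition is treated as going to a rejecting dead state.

The only thing that matters is how many `y`s have appeared, reduced mod 2. Use one state per residue: s0 for 0, …, s1 for 1. Reading `y` moves to the next residue; anything else stays put. s0 is accepting.
A 2-state machine:
        x   y  
>* s0   s0  s1 
   s1   s1  s0 
(> = start, * = accepting)

start=s0; accept=s0; s0-x->s0; s0-y->s1; s1-x->s1; s1-y->s0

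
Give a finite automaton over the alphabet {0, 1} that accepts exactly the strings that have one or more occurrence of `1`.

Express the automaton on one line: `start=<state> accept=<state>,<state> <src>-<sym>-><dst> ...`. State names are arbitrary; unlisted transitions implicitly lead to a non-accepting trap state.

Only the number of `1`s matters, and only up to 2. Make a chain q0 → q1 → q2 advanced by each `1` (with q2 absorbing); every other symbol self-loops. The accepting set is {q1, q2}.
3 states suffice.
        0   1  
>  q0   q0  q1 
 * q1   q1  q2 
 * q2   q2  q2 
(> = start, * = accepting)

start=q0 accept=q1,q2 q0-0->q0 q0-1->q1 q1-0->q1 q1-1->q2 q2-0->q2 q2-1->q2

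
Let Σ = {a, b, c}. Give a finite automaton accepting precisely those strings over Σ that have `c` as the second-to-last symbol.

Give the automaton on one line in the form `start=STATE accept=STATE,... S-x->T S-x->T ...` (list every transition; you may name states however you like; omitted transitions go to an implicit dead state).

start=q0 accept=q10,q11,q12 q0-a->q1 q0-b->q2 q0-c->q3 q1-a->q4 q1-b->q5 q1-c->q6 q2-a->q7 q2-b->q8 q2-c->q9 q3-a->q10 q3-b->q11 q3-c->q12 q4-a->q4 q4-b->q5 q4-c->q6 q5-a->q7 q5-b->q8 q5-c->q9 q6-a->q10 q6-b->q11 q6-c->q12 q7-a->q4 q7-b->q5 q7-c->q6 q8-a->q7 q8-b->q8 q8-c->q9 q9-a->q10 q9-b->q11 q9-c->q12 q10-a->q4 q10-b->q5 q10-c->q6 q11-a->q7 q11-b->q8 q11-c->q9 q12-a->q10 q12-b->q11 q12-c->q12

Because acceptance depends on a position counted from the end, the machine has to buffer the most recent 2 symbols. Make each state the string of the last up-to-2 symbols read; on input `x` shift the window left and append `x`. Accept when the buffered window has length 2 and begins with `c`.
A 13-state machine:
          a    b    c  
>  q0     q1   q2   q3 
   q1     q4   q5   q6 
   q2     q7   q8   q9 
   q3    q10  q11  q12 
   q4     q4   q5   q6 
   q5     q7   q8   q9 
   q6    q10  q11  q12 
   q7     q4   q5   q6 
   q8     q7   q8   q9 
   q9    q10  q11  q12 
 * q10    q4   q5   q6 
 * q11    q7   q8   q9 
 * q12   q10  q11  q12 
(> = start, * = accepting)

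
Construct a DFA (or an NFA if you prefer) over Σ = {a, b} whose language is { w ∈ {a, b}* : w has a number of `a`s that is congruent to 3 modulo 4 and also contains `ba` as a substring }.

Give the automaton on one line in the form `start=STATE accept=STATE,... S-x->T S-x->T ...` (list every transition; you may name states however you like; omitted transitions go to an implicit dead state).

Build one automaton per condition and run them in lockstep. The first has 4 states tracking the count of `a`s modulo 4; the second has 3 states tracking whether and how much of `ba` has been seen. A product state is a pair (one from each), accepting exactly when both do.
With 12 states:
          a    b  
>  q0     q1   q2 
   q1     q3   q4 
   q2     q5   q2 
   q3     q6   q7 
   q4     q8   q4 
   q5     q8   q5 
   q6     q0   q9 
   q7    q10   q7 
   q8    q10   q8 
   q9    q11   q9 
 * q10   q11  q10 
   q11    q5  q11 
(> = start, * = accepting)

start=q0 accept=q10 q0-a->q1 q0-b->q2 q1-a->q3 q1-b->q4 q2-a->q5 q2-b->q2 q3-a->q6 q3-b->q7 q4-a->q8 q4-b->q4 q5-a->q8 q5-b->q5 q6-a->q0 q6-b->q9 q7-a->q10 q7-b->q7 q8-a->q10 q8-b->q8 q9-a->q11 q9-b->q9 q10-a->q11 q10-b->q10 q11-a->q5 q11-b->q11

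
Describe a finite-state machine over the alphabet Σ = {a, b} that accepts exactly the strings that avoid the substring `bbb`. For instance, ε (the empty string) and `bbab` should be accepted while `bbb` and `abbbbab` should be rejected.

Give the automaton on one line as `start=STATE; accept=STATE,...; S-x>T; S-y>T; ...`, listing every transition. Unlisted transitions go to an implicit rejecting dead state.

start=S0; accept=S0,S1,S2; S0-a>S0; S0-b>S1; S1-a>S0; S1-b>S2; S2-a>S0; S2-b>S3; S3-a>S3; S3-b>S3

This is the complement of 'contains `bbb`'. Use the same substring-matching states — S0 through S3 holding how much of `bbb` has just been matched — but flip the accepting set: everything except the trap S3 accepts.
4 states suffice.
        a   b  
>* S0   S0  S1 
 * S1   S0  S2 
 * S2   S0  S3 
   S3   S3  S3 
(> = start, * = accepting)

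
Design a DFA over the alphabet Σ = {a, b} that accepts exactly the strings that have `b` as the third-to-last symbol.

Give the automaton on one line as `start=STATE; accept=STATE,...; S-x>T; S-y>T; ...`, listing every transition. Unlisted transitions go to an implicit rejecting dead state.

Because acceptance depends on a position counted from the end, the machine has to buffer the most recent 3 symbols. Make each state the string of the last up-to-3 symbols read; on input `x` shift the window left and append `x`. Accept when the buffered window has length 3 and begins with `b`.
A 15-state machine:
          a    b  
>  q0     q1   q2 
   q1     q3   q4 
   q2     q5   q6 
   q3     q7   q8 
   q4     q9  q10 
   q5    q11  q12 
   q6    q13  q14 
   q7     q7   q8 
   q8     q9  q10 
   q9    q11  q12 
   q10   q13  q14 
 * q11    q7   q8 
 * q12    q9  q10 
 * q13   q11  q12 
 * q14   q13  q14 
(> = start, * = accepting)

start=q0; accept=q11,q12,q13,q14; q0-a>q1; q0-b>q2; q1-a>q3; q1-b>q4; q2-a>q5; q2-b>q6; q3-a>q7; q3-b>q8; q4-a>q9; q4-b>q10; q5-a>q11; q5-b>q12; q6-a>q13; q6-b>q14; q7-a>q7; q7-b>q8; q8-a>q9; q8-b>q10; q9-a>q11; q9-b>q12; q10-a>q13; q10-b>q14; q11-a>q7; q11-b>q8; q12-a>q9; q12-b>q10; q13-a>q11; q13-b>q12; q14-a>q13; q14-b>q14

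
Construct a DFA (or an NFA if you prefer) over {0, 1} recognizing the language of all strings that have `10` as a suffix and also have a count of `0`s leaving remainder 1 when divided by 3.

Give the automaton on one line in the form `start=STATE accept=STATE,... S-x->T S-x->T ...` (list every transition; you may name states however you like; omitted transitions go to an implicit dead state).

Handle the two conditions separately and then intersect. One (3 states) tracks how much of the suffix `10` has currently been matched; the other (3 states) tracks the count of `0`s modulo 3. Each combined state is a pair, one component from each; accept when both components accept. Equivalent product states are then merged.
With 5 states:
        0   1  
>  q0   q1  q2 
   q1   q3  q1 
   q2   q4  q2 
   q3   q0  q3 
 * q4   q3  q1 
(> = start, * = accepting)

start=q0 accept=q4 q0-0->q1 q0-1->q2 q1-0->q3 q1-1->q1 q2-0->q4 q2-1->q2 q3-0->q0 q3-1->q3 q4-0->q3 q4-1->q1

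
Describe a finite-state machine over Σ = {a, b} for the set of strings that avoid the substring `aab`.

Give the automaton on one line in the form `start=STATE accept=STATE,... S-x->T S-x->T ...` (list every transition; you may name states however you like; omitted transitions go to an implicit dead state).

This is the complement of 'contains `aab`'. Use the same substring-matching states — s0 through s3 holding how much of `aab` has just been matched — but flip the accepting set: everything except the trap s3 accepts.
A 4-state machine:
        a   b  
>* s0   s1  s0 
 * s1   s2  s0 
 * s2   s2  s3 
   s3   s3  s3 
(> = start, * = accepting)

start=s0 accept=s0,s1,s2 s0-a->s1 s0-b->s0 s1-a->s2 s1-b->s0 s2-a->s2 s2-b->s3 s3-a->s3 s3-b->s3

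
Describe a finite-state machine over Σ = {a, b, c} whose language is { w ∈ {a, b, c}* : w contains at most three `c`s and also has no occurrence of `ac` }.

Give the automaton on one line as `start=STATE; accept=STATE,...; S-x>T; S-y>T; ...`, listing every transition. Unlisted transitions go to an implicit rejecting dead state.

Run two small machines in parallel and take their product. The first has 5 states tracking the count of `c`s, saturating at 4; the second has 3 states tracking partial matches of the forbidden pattern `ac`. A product state is a pair (one from each), accepting exactly when both do.
A 14-state machine:
          a    b    c  
>* S0     S1   S0   S2 
 * S1     S1   S0   S3 
 * S2     S4   S2   S5 
   S3     S3   S3   S6 
 * S4     S4   S2   S6 
 * S5     S7   S5   S8 
   S6     S6   S6   S9 
 * S7     S7   S5   S9 
 * S8    S10   S8  S11 
   S9     S9   S9  S12 
 * S10   S10   S8  S12 
   S11   S13  S11  S11 
   S12   S12  S12  S12 
   S13   S13  S11  S12 
(> = start, * = accepting)

start=S0; accept=S0,S1,S2,S4,S5,S7,S8,S10; S0-a>S1; S0-b>S0; S0-c>S2; S1-a>S1; S1-b>S0; S1-c>S3; S2-a>S4; S2-b>S2; S2-c>S5; S3-a>S3; S3-b>S3; S3-c>S6; S4-a>S4; S4-b>S2; S4-c>S6; S5-a>S7; S5-b>S5; S5-c>S8; S6-a>S6; S6-b>S6; S6-c>S9; S7-a>S7; S7-b>S5; S7-c>S9; S8-a>S10; S8-b>S8; S8-c>S11; S9-a>S9; S9-b>S9; S9-c>S12; S10-a>S10; S10-b>S8; S10-c>S12; S11-a>S13; S11-b>S11; S11-c>S11; S12-a>S12; S12-b>S12; S12-c>S12; S13-a>S13; S13-b>S11; S13-c>S12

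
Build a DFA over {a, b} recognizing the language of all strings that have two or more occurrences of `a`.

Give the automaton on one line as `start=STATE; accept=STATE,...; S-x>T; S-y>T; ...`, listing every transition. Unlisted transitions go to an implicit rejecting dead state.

Count `a`s, saturating at 3: states q0 through q2 mean 0 through 2 `a`s seen; q3 means more than 2. Each `a` increments (capped at q3); other symbols loop. Accept from {q2, q3}.
4 states suffice.
        a   b  
>  q0   q1  q0 
   q1   q2  q1 
 * q2   q3  q2 
 * q3   q3  q3 
(> = start, * = accepting)

start=q0; accept=q2,q3; q0-a>q1; q0-b>q0; q1-a>q2; q1-b>q1; q2-a>q3; q2-b>q2; q3-a>q3; q3-b>q3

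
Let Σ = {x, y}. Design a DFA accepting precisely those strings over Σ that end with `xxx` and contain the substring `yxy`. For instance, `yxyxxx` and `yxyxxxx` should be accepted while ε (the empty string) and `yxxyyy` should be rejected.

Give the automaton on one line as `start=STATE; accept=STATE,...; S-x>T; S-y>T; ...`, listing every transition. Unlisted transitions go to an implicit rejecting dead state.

start=A; accept=G; A-x>A; A-y>B; B-x>C; B-y>B; C-x>A; C-y>D; D-x>E; D-y>D; E-x>F; E-y>D; F-x>G; F-y>D; G-x>G; G-y>D

Run two small machines in parallel and take their product. The first has 4 states tracking how much of the suffix `xxx` has currently been matched; the second has 4 states tracking whether and how much of `yxy` has been seen. A product state is a pair (one from each), accepting exactly when both do. After merging equivalent states the machine shrinks.
A 7-state machine:
       x  y 
>  A   A  B 
   B   C  B 
   C   A  D 
   D   E  D 
   E   F  D 
   F   G  D 
 * G   G  D 
(> = start, * = accepting)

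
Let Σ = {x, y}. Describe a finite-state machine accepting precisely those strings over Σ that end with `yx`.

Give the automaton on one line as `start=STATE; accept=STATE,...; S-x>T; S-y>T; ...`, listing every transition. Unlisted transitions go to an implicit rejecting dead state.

start=q0; accept=q2; q0-x>q0; q0-y>q1; q1-x>q2; q1-y>q1; q2-x>q0; q2-y>q1

Remember how much of `yx` the current input suffix matches. State q0 means no match yet; q1 means the last symbol is `y`; q2 means the last 2 symbols are `yx`. Only q2 accepts. On a mismatch, fall back to the longest proper suffix that is still a prefix of `yx`.
        x   y  
>  q0   q0  q1 
   q1   q2  q1 
 * q2   q0  q1 
(> = start, * = accepting)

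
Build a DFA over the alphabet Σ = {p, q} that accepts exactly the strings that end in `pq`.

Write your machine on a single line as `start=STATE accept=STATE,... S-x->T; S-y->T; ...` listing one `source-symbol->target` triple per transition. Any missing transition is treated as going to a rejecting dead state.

start=S0; accept=S2; S0-p->S1; S0-q->S0; S1-p->S1; S1-q->S2; S2-p->S1; S2-q->S0

Remember how much of `pq` the current input suffix matches. State S0 means no match yet; S1 means the last symbol is `p`; S2 means the last 2 symbols are `pq`. Only S2 accepts. On a mismatch, fall back to the longest proper suffix that is still a prefix of `pq`.
3 states suffice.
        p   q  
>  S0   S1  S0 
   S1   S1  S2 
 * S2   S1  S0 
(> = start, * = accepting)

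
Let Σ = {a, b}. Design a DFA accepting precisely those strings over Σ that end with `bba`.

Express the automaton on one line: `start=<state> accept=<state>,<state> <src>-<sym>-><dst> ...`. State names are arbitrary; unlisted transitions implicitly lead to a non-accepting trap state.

Remember how much of `bba` the current input suffix matches. State s0 means no match yet; s1 means the last symbol is `b`; s2 means the last 2 symbols are `bb`; s3 means the last 3 symbols are `bba`. Only s3 accepts. On a mismatch, fall back to the longest proper suffix that is still a prefix of `bba`.
        a   b  
>  s0   s0  s1 
   s1   s0  s2 
   s2   s3  s2 
 * s3   s0  s1 
(> = start, * = accepting)

start=s0 accept=s3 s0-a->s0 s0-b->s1 s1-a->s0 s1-b->s2 s2-a->s3 s2-b->s2 s3-a->s0 s3-b->s1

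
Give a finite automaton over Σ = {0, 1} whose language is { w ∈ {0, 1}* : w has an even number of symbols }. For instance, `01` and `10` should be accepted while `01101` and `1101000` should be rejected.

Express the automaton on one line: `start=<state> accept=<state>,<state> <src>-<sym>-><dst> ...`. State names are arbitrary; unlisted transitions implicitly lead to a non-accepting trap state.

Count input length modulo 2: every symbol advances one step around the cycle q0 → q1 → q0. Accept at q0.
A 2-state machine:
        0   1  
>* q0   q1  q1 
   q1   q0  q0 
(> = start, * = accepting)

start=q0 accept=q0 q0-0->q1 q0-1->q1 q1-0->q0 q1-1->q0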